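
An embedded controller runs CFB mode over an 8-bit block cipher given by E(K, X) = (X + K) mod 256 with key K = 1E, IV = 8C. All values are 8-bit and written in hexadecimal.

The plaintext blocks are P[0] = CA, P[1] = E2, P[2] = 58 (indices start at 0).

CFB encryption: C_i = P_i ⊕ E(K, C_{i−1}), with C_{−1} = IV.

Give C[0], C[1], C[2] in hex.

C[0] = 60, C[1] = 9C, C[2] = E2

C[0]: E(K, 8C) = AA; CA ⊕ AA = 60.
C[1]: E(K, 60) = 7E; E2 ⊕ 7E = 9C.
C[2]: E(K, 9C) = BA; 58 ⊕ BA = E2.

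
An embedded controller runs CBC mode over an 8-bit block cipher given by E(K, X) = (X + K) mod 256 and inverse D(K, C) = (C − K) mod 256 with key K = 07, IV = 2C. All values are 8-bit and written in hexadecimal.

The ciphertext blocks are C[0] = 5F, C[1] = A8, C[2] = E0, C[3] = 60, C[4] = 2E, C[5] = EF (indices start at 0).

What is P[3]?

CBC decryption: P_i = D(K, C_i) ⊕ C_{i−1}, with C_{−1} = IV.
P[3]: D(K, 60) = 59; 59 ⊕ E0 = B9.

P[3] = B9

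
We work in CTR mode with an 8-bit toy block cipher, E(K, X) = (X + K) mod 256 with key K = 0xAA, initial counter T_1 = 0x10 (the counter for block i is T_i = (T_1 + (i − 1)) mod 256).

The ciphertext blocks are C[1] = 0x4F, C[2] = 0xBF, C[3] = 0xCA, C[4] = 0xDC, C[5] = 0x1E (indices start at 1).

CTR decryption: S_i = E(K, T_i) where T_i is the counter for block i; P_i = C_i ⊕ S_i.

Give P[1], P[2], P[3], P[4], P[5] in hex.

P[1]: T = 0x10, S = E(K, T) = 0xBA; 0x4F ⊕ 0xBA = 0xF5.
P[2]: T = 0x11, S = E(K, T) = 0xBB; 0xBF ⊕ 0xBB = 0x04.
P[3]: T = 0x12, S = E(K, T) = 0xBC; 0xCA ⊕ 0xBC = 0x76.
P[4]: T = 0x13, S = E(K, T) = 0xBD; 0xDC ⊕ 0xBD = 0x61.
P[5]: T = 0x14, S = E(K, T) = 0xBE; 0x1E ⊕ 0xBE = 0xA0.

P[1] = 0xF5, P[2] = 0x04, P[3] = 0x76, P[4] = 0x61, P[5] = 0xA0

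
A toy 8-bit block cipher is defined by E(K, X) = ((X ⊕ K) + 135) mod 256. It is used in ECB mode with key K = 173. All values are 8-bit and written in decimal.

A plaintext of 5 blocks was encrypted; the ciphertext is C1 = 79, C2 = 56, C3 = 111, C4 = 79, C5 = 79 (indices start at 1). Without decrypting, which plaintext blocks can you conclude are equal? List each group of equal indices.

ECB encrypts each block independently with the same key, so equal ciphertext blocks imply equal plaintext blocks.
C1 = C4 = C5 = 79, so P1 = P4 = P5.

P1 = P4 = P5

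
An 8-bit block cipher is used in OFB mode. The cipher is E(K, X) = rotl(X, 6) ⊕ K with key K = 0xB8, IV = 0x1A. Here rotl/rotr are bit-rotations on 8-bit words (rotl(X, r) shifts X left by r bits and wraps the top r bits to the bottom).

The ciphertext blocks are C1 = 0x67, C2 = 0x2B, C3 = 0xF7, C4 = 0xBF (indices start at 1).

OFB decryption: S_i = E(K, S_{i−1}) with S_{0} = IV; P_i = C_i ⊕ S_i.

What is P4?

P1: S = E(K, 0x1A) = 0x3E; 0x67 ⊕ 0x3E = 0x59.
P2: S = E(K, 0x3E) = 0x37; 0x2B ⊕ 0x37 = 0x1C.
P3: S = E(K, 0x37) = 0x75; 0xF7 ⊕ 0x75 = 0x82.
P4: S = E(K, 0x75) = 0xE5; 0xBF ⊕ 0xE5 = 0x5A.

P4 = 0x5A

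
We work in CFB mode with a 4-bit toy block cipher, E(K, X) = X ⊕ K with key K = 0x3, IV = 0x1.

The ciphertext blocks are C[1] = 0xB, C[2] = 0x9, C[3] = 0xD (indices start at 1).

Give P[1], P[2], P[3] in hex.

P[1] = 0x9, P[2] = 0x1, P[3] = 0x7

CFB decryption: P_i = C_i ⊕ E(K, C_{i−1}), with C_{0} = IV.
P[1]: E(K, 0x1) = 0x2; 0xB ⊕ 0x2 = 0x9.
P[2]: E(K, 0xB) = 0x8; 0x9 ⊕ 0x8 = 0x1.
P[3]: E(K, 0x9) = 0xA; 0xD ⊕ 0xA = 0x7.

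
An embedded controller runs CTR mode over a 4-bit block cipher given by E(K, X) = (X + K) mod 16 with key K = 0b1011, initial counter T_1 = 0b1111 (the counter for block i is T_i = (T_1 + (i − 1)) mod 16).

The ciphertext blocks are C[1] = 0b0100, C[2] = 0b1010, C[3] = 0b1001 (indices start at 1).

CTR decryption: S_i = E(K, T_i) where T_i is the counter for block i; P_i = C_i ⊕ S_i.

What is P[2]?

P[2] = 0b0001

P[2]: T = 0b0000, S = E(K, T) = 0b1011; 0b1010 ⊕ 0b1011 = 0b0001.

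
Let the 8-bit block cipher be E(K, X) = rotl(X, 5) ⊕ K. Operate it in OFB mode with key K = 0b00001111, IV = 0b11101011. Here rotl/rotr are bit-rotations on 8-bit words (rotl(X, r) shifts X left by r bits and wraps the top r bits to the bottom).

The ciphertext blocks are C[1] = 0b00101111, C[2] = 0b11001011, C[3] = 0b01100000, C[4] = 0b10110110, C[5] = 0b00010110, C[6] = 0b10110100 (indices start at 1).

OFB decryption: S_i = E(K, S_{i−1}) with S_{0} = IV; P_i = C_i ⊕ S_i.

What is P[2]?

P[1]: S = E(K, 0b11101011) = 0b01110010; 0b00101111 ⊕ 0b01110010 = 0b01011101.
P[2]: S = E(K, 0b01110010) = 0b01000001; 0b11001011 ⊕ 0b01000001 = 0b10001010.

P[2] = 0b10001010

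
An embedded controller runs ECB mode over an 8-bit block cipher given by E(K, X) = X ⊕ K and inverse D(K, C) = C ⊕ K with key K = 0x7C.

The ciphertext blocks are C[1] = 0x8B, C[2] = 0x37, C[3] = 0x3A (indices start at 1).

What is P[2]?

ECB decryption: P_i = D(K, C_i).
P[2]: D(K, 0x37) = 0x4B.

P[2] = 0x4B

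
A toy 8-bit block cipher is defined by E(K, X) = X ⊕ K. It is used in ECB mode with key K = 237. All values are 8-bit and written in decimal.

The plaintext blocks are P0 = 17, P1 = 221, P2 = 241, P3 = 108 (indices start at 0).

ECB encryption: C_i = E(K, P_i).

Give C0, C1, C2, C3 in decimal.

C0 = 252, C1 = 48, C2 = 28, C3 = 129

C0: E(K, 17) = 252.
C1: E(K, 221) = 48.
C2: E(K, 241) = 28.
C3: E(K, 108) = 129.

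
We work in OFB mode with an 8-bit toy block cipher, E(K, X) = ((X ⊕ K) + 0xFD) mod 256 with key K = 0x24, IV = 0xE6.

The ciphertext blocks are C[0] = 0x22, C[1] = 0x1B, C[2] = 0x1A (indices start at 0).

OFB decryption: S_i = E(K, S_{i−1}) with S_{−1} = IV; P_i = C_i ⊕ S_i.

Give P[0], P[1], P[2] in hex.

P[0] = 0x9D, P[1] = 0x83, P[2] = 0xA3

P[0]: S = E(K, 0xE6) = 0xBF; 0x22 ⊕ 0xBF = 0x9D.
P[1]: S = E(K, 0xBF) = 0x98; 0x1B ⊕ 0x98 = 0x83.
P[2]: S = E(K, 0x98) = 0xB9; 0x1A ⊕ 0xB9 = 0xA3.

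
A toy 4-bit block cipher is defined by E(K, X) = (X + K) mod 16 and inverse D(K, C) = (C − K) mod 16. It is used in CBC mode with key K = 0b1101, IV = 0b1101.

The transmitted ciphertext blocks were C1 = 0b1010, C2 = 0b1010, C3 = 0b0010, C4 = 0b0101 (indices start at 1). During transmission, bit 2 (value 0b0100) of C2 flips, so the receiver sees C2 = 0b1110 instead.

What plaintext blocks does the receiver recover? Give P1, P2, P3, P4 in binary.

P1 = 0b0000, P2 = 0b1011, P3 = 0b1011, P4 = 0b1010

CBC decryption: P_i = D(K, C_i) ⊕ C_{i−1}, with C_{0} = IV.
Only C2 changed, to 0b1110. In CBC, a change in C_i garbles P_i and flips the same bit in P_{i+1}. Decrypting the received ciphertext:
P1: D(K, 0b1010) = 0b1101; 0b1101 ⊕ 0b1101 = 0b0000.
P2: D(K, 0b1110) = 0b0001; 0b0001 ⊕ 0b1010 = 0b1011.
P3: D(K, 0b0010) = 0b0101; 0b0101 ⊕ 0b1110 = 0b1011.
P4: D(K, 0b0101) = 0b1000; 0b1000 ⊕ 0b0010 = 0b1010.
Blocks that differ from the original plaintext: P2, P3.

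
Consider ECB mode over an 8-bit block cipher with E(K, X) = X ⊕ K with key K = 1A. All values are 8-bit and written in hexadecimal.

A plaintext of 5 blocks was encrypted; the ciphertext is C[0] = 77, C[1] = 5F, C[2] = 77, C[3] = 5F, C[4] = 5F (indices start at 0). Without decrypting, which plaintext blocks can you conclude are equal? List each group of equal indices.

ECB encrypts each block independently with the same key, so equal ciphertext blocks imply equal plaintext blocks.
C[0] = C[2] = 77, so P[0] = P[2].
C[1] = C[3] = C[4] = 5F, so P[1] = P[3] = P[4].

P[0] = P[2]; P[1] = P[3] = P[4]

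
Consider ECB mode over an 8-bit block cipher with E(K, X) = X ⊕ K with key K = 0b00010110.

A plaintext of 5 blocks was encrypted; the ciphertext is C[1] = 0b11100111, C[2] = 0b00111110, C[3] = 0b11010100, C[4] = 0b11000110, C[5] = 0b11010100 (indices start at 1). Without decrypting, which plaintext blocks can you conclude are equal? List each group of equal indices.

ECB encrypts each block independently with the same key, so equal ciphertext blocks imply equal plaintext blocks.
C[3] = C[5] = 0b11010100, so P[3] = P[5].

P[3] = P[5]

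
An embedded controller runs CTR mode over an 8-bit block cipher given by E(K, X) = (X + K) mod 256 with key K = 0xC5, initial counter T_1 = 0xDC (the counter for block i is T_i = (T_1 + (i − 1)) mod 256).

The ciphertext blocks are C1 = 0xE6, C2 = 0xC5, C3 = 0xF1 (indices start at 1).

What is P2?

CTR decryption: S_i = E(K, T_i) where T_i is the counter for block i; P_i = C_i ⊕ S_i.
P2: T = 0xDD, S = E(K, T) = 0xA2; 0xC5 ⊕ 0xA2 = 0x67.

P2 = 0x67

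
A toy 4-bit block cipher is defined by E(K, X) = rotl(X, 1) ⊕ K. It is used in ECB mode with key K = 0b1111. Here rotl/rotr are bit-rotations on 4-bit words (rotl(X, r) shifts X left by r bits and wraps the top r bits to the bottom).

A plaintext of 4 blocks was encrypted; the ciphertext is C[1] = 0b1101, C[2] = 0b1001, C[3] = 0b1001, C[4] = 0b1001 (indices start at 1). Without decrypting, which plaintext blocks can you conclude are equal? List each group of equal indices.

ECB encrypts each block independently with the same key, so equal ciphertext blocks imply equal plaintext blocks.
C[2] = C[3] = C[4] = 0b1001, so P[2] = P[3] = P[4].

P[2] = P[3] = P[4]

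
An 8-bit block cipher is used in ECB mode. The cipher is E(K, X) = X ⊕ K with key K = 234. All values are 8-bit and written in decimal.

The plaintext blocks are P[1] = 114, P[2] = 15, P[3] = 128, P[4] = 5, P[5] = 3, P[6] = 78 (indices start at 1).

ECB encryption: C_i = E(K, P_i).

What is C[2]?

C[2]: E(K, 15) = 229.

C[2] = 229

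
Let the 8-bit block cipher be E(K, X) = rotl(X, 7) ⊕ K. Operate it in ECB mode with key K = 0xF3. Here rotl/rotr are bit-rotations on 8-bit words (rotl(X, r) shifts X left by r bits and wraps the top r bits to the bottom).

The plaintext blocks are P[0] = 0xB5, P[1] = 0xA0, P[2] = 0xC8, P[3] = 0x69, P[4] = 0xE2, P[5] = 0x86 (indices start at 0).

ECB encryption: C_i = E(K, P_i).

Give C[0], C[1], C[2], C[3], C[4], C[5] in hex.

C[0]: E(K, 0xB5) = 0x29.
C[1]: E(K, 0xA0) = 0xA3.
C[2]: E(K, 0xC8) = 0x97.
C[3]: E(K, 0x69) = 0x47.
C[4]: E(K, 0xE2) = 0x82.
C[5]: E(K, 0x86) = 0xB0.

C[0] = 0x29, C[1] = 0xA3, C[2] = 0x97, C[3] = 0x47, C[4] = 0x82, C[5] = 0xB0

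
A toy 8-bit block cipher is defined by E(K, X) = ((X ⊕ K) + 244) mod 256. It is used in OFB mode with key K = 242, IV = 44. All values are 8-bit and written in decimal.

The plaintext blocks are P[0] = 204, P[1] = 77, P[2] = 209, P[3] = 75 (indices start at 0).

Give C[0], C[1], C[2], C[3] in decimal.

C[0] = 30, C[1] = 89, C[2] = 11, C[3] = 87

OFB encryption: S_i = E(K, S_{i−1}) with S_{−1} = IV; C_i = P_i ⊕ S_i.
C[0]: S = E(K, 44) = 210; 204 ⊕ 210 = 30.
C[1]: S = E(K, 210) = 20; 77 ⊕ 20 = 89.
C[2]: S = E(K, 20) = 218; 209 ⊕ 218 = 11.
C[3]: S = E(K, 218) = 28; 75 ⊕ 28 = 87.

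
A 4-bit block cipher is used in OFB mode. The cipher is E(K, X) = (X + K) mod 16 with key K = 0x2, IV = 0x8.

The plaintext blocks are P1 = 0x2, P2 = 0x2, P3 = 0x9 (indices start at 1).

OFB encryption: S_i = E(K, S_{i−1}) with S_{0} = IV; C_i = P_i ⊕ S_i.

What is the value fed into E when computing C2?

0xA

C1: S = E(K, 0x8) = 0xA; 0x2 ⊕ 0xA = 0x8.
C2: S = E(K, 0xA) = 0xC; 0x2 ⊕ 0xC = 0xE.
So the input to E for block 2 is 0xA.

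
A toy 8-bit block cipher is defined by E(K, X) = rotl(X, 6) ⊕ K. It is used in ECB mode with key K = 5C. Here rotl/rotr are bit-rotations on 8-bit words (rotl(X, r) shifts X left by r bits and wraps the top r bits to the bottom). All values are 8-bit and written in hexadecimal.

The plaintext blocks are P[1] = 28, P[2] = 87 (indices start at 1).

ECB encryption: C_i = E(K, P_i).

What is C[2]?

C[2] = BD

C[2]: E(K, 87) = BD.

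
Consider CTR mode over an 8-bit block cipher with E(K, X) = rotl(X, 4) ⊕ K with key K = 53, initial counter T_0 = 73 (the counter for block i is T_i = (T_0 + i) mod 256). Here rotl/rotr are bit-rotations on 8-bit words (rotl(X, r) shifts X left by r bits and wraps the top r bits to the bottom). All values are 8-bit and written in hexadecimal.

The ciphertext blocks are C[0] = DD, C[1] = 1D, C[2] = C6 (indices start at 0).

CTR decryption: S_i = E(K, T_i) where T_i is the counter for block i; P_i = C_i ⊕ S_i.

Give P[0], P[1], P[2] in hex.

P[0] = B9, P[1] = 09, P[2] = C2

P[0]: T = 73, S = E(K, T) = 64; DD ⊕ 64 = B9.
P[1]: T = 74, S = E(K, T) = 14; 1D ⊕ 14 = 09.
P[2]: T = 75, S = E(K, T) = 04; C6 ⊕ 04 = C2.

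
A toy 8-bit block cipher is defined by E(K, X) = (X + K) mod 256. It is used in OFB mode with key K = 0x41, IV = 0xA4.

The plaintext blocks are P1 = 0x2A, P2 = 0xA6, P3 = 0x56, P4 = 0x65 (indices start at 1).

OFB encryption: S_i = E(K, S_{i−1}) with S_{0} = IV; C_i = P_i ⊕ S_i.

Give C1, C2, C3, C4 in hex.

C1 = 0xCF, C2 = 0x80, C3 = 0x31, C4 = 0xCD

C1: S = E(K, 0xA4) = 0xE5; 0x2A ⊕ 0xE5 = 0xCF.
C2: S = E(K, 0xE5) = 0x26; 0xA6 ⊕ 0x26 = 0x80.
C3: S = E(K, 0x26) = 0x67; 0x56 ⊕ 0x67 = 0x31.
C4: S = E(K, 0x67) = 0xA8; 0x65 ⊕ 0xA8 = 0xCD.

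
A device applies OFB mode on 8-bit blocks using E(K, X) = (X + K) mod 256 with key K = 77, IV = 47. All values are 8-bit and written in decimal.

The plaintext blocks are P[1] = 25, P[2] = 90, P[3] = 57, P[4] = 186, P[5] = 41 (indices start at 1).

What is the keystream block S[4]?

OFB encryption: S_i = E(K, S_{i−1}) with S_{0} = IV; C_i = P_i ⊕ S_i.
C[1]: S = E(K, 47) = 124; 25 ⊕ 124 = 101.
C[2]: S = E(K, 124) = 201; 90 ⊕ 201 = 147.
C[3]: S = E(K, 201) = 22; 57 ⊕ 22 = 47.
C[4]: S = E(K, 22) = 99; 186 ⊕ 99 = 217.
So S[4] = 99.

99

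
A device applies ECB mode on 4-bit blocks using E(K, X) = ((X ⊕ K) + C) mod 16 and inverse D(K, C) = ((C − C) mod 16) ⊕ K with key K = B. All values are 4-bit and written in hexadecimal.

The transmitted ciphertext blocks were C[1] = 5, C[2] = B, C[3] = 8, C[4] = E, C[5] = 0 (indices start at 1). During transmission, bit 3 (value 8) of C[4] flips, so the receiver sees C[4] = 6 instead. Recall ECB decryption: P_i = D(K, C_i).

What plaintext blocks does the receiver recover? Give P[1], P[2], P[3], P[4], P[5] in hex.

P[1] = 2, P[2] = 4, P[3] = 7, P[4] = 1, P[5] = F

Only C[4] changed, to 6. In ECB, a change in C_i affects only P_i. Decrypting the received ciphertext:
P[1]: D(K, 5) = 2.
P[2]: D(K, B) = 4.
P[3]: D(K, 8) = 7.
P[4]: D(K, 6) = 1.
P[5]: D(K, 0) = F.
Blocks that differ from the original plaintext: P[4].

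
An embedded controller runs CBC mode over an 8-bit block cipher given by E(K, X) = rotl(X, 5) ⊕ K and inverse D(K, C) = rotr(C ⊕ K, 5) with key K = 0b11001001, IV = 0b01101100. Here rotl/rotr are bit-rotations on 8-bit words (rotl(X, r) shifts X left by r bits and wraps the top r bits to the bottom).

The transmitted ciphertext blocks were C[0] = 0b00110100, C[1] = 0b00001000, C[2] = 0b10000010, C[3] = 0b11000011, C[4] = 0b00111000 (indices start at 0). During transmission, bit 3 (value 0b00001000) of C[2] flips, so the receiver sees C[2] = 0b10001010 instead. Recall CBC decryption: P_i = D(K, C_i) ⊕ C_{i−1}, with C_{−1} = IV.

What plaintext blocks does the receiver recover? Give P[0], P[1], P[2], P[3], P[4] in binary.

Only C[2] changed, to 0b10001010. In CBC, a change in C_i garbles P_i and flips the same bit in P_{i+1}. Decrypting the received ciphertext:
P[0]: D(K, 0b00110100) = 0b11101111; 0b11101111 ⊕ 0b01101100 = 0b10000011.
P[1]: D(K, 0b00001000) = 0b00001110; 0b00001110 ⊕ 0b00110100 = 0b00111010.
P[2]: D(K, 0b10001010) = 0b00011010; 0b00011010 ⊕ 0b00001000 = 0b00010010.
P[3]: D(K, 0b11000011) = 0b01010000; 0b01010000 ⊕ 0b10001010 = 0b11011010.
P[4]: D(K, 0b00111000) = 0b10001111; 0b10001111 ⊕ 0b11000011 = 0b01001100.
Blocks that differ from the original plaintext: P[2], P[3].

P[0] = 0b10000011, P[1] = 0b00111010, P[2] = 0b00010010, P[3] = 0b11011010, P[4] = 0b01001100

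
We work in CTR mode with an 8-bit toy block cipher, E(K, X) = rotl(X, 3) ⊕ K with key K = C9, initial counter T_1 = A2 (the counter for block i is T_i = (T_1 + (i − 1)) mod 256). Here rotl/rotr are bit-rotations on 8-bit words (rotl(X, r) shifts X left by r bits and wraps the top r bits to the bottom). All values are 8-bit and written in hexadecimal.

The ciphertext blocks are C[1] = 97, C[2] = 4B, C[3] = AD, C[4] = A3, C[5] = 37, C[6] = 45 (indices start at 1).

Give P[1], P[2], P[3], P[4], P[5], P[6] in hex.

P[1] = 4B, P[2] = 9F, P[3] = 41, P[4] = 47, P[5] = CB, P[6] = B1

CTR decryption: S_i = E(K, T_i) where T_i is the counter for block i; P_i = C_i ⊕ S_i.
P[1]: T = A2, S = E(K, T) = DC; 97 ⊕ DC = 4B.
P[2]: T = A3, S = E(K, T) = D4; 4B ⊕ D4 = 9F.
P[3]: T = A4, S = E(K, T) = EC; AD ⊕ EC = 41.
P[4]: T = A5, S = E(K, T) = E4; A3 ⊕ E4 = 47.
P[5]: T = A6, S = E(K, T) = FC; 37 ⊕ FC = CB.
P[6]: T = A7, S = E(K, T) = F4; 45 ⊕ F4 = B1.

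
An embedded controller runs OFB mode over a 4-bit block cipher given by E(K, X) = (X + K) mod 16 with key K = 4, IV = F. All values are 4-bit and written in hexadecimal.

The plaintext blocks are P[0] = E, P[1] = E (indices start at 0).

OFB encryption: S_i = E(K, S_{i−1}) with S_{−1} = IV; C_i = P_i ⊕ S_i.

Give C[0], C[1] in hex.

C[0] = D, C[1] = 9

C[0]: S = E(K, F) = 3; E ⊕ 3 = D.
C[1]: S = E(K, 3) = 7; E ⊕ 7 = 9.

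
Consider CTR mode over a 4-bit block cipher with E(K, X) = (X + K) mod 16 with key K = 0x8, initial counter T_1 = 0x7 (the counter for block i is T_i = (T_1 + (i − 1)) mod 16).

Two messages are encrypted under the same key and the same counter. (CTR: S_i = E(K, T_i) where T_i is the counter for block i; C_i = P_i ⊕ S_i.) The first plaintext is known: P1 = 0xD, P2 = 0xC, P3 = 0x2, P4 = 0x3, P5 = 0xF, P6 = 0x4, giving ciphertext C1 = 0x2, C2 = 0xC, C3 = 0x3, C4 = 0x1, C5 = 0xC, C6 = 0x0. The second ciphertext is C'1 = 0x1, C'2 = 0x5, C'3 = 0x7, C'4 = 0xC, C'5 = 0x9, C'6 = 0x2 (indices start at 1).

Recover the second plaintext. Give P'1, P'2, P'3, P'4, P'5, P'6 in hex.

In CTR with a reused counter, both messages share the same keystream S_i, so C_i ⊕ C'_i = P_i ⊕ P'_i and thus P'_i = P_i ⊕ C_i ⊕ C'_i.
P'1: 0xD ⊕ 0x2 ⊕ 0x1 = 0xE.
P'2: 0xC ⊕ 0xC ⊕ 0x5 = 0x5.
P'3: 0x2 ⊕ 0x3 ⊕ 0x7 = 0x6.
P'4: 0x3 ⊕ 0x1 ⊕ 0xC = 0xE.
P'5: 0xF ⊕ 0xC ⊕ 0x9 = 0xA.
P'6: 0x4 ⊕ 0x0 ⊕ 0x2 = 0x6.

P'1 = 0xE, P'2 = 0x5, P'3 = 0x6, P'4 = 0xE, P'5 = 0xA, P'6 = 0x6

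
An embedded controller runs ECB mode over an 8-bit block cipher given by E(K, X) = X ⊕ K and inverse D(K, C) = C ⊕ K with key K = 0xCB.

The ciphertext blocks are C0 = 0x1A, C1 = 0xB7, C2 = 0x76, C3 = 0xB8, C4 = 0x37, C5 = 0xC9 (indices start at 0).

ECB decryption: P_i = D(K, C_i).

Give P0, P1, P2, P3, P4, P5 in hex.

P0: D(K, 0x1A) = 0xD1.
P1: D(K, 0xB7) = 0x7C.
P2: D(K, 0x76) = 0xBD.
P3: D(K, 0xB8) = 0x73.
P4: D(K, 0x37) = 0xFC.
P5: D(K, 0xC9) = 0x02.

P0 = 0xD1, P1 = 0x7C, P2 = 0xBD, P3 = 0x73, P4 = 0xFC, P5 = 0x02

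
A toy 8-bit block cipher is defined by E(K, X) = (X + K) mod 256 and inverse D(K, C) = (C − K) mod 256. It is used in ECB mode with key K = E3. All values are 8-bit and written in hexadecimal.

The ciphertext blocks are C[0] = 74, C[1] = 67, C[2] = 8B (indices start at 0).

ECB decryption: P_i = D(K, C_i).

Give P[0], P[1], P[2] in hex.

P[0] = 91, P[1] = 84, P[2] = A8

P[0]: D(K, 74) = 91.
P[1]: D(K, 67) = 84.
P[2]: D(K, 8B) = A8.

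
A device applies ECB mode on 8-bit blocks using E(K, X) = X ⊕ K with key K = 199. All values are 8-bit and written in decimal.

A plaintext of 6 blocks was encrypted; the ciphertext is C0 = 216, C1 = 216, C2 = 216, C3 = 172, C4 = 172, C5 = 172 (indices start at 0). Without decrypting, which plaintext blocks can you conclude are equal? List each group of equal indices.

P0 = P1 = P2; P3 = P4 = P5

ECB encrypts each block independently with the same key, so equal ciphertext blocks imply equal plaintext blocks.
C0 = C1 = C2 = 216, so P0 = P1 = P2.
C3 = C4 = C5 = 172, so P3 = P4 = P5.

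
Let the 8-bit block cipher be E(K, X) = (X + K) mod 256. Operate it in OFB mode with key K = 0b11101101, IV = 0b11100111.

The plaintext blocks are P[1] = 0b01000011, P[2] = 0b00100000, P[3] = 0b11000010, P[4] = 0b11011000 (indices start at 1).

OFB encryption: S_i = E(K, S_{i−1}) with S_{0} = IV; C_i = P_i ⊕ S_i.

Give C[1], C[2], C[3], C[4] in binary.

C[1]: S = E(K, 0b11100111) = 0b11010100; 0b01000011 ⊕ 0b11010100 = 0b10010111.
C[2]: S = E(K, 0b11010100) = 0b11000001; 0b00100000 ⊕ 0b11000001 = 0b11100001.
C[3]: S = E(K, 0b11000001) = 0b10101110; 0b11000010 ⊕ 0b10101110 = 0b01101100.
C[4]: S = E(K, 0b10101110) = 0b10011011; 0b11011000 ⊕ 0b10011011 = 0b01000011.

C[1] = 0b10010111, C[2] = 0b11100001, C[3] = 0b01101100, C[4] = 0b01000011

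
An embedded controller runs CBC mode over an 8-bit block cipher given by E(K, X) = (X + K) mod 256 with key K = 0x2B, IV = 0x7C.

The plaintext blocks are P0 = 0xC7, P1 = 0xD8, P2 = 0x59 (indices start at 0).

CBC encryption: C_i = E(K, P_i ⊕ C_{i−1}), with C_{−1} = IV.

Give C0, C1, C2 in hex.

C0: P0 ⊕ 0x7C = 0xBB; E(K, 0xBB) = 0xE6.
C1: P1 ⊕ 0xE6 = 0x3E; E(K, 0x3E) = 0x69.
C2: P2 ⊕ 0x69 = 0x30; E(K, 0x30) = 0x5B.

C0 = 0xE6, C1 = 0x69, C2 = 0x5B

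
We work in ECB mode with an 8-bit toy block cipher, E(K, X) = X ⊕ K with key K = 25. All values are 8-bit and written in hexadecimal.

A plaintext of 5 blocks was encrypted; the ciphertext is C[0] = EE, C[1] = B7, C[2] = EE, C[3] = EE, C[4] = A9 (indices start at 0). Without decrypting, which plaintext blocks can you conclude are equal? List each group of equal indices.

ECB encrypts each block independently with the same key, so equal ciphertext blocks imply equal plaintext blocks.
C[0] = C[2] = C[3] = EE, so P[0] = P[2] = P[3].

P[0] = P[2] = P[3]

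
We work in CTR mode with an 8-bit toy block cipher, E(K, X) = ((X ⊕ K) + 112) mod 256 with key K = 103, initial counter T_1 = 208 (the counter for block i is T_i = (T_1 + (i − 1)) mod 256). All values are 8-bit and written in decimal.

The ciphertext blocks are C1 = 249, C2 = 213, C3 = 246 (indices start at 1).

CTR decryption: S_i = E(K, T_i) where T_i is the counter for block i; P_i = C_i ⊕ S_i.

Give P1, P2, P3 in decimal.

P1: T = 208, S = E(K, T) = 39; 249 ⊕ 39 = 222.
P2: T = 209, S = E(K, T) = 38; 213 ⊕ 38 = 243.
P3: T = 210, S = E(K, T) = 37; 246 ⊕ 37 = 211.

P1 = 222, P2 = 243, P3 = 211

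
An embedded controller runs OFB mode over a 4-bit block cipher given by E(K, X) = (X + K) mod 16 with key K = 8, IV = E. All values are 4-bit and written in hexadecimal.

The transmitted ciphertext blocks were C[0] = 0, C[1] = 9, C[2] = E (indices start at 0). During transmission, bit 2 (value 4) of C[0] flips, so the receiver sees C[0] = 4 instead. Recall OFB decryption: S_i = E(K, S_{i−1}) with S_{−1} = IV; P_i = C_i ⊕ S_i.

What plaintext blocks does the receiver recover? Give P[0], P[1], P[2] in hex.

P[0] = 2, P[1] = 7, P[2] = 8

Only C[0] changed, to 4. In OFB, a change in C_i flips the same bit in P_i only; the keystream is unaffected. Decrypting the received ciphertext:
P[0]: S = E(K, E) = 6; 4 ⊕ 6 = 2.
P[1]: S = E(K, 6) = E; 9 ⊕ E = 7.
P[2]: S = E(K, E) = 6; E ⊕ 6 = 8.
Blocks that differ from the original plaintext: P[0].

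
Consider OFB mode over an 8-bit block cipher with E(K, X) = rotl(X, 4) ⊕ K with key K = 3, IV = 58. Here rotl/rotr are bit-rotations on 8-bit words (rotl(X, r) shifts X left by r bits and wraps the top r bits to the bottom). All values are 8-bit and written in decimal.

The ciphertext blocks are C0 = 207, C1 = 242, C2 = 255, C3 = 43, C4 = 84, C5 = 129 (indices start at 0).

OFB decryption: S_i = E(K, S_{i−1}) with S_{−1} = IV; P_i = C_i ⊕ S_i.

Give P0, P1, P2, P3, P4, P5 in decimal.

P0: S = E(K, 58) = 160; 207 ⊕ 160 = 111.
P1: S = E(K, 160) = 9; 242 ⊕ 9 = 251.
P2: S = E(K, 9) = 147; 255 ⊕ 147 = 108.
P3: S = E(K, 147) = 58; 43 ⊕ 58 = 17.
P4: S = E(K, 58) = 160; 84 ⊕ 160 = 244.
P5: S = E(K, 160) = 9; 129 ⊕ 9 = 136.

P0 = 111, P1 = 251, P2 = 108, P3 = 17, P4 = 244, P5 = 136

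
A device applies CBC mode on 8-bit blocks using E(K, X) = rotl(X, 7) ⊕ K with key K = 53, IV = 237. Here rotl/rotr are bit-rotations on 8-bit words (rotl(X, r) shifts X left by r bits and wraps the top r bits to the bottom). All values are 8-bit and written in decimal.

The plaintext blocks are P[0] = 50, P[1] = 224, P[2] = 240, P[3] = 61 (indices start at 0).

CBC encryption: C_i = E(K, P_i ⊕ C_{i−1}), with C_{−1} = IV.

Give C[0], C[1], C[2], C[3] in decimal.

C[0] = 218, C[1] = 40, C[2] = 89, C[3] = 7

C[0]: P[0] ⊕ 237 = 223; E(K, 223) = 218.
C[1]: P[1] ⊕ 218 = 58; E(K, 58) = 40.
C[2]: P[2] ⊕ 40 = 216; E(K, 216) = 89.
C[3]: P[3] ⊕ 89 = 100; E(K, 100) = 7.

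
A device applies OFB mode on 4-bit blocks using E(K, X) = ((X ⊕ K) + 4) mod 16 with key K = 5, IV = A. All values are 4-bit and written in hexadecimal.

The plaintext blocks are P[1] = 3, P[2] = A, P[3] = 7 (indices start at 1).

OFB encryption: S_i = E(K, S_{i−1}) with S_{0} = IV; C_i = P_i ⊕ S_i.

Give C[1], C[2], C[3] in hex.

C[1] = 0, C[2] = 0, C[3] = 4

C[1]: S = E(K, A) = 3; 3 ⊕ 3 = 0.
C[2]: S = E(K, 3) = A; A ⊕ A = 0.
C[3]: S = E(K, A) = 3; 7 ⊕ 3 = 4.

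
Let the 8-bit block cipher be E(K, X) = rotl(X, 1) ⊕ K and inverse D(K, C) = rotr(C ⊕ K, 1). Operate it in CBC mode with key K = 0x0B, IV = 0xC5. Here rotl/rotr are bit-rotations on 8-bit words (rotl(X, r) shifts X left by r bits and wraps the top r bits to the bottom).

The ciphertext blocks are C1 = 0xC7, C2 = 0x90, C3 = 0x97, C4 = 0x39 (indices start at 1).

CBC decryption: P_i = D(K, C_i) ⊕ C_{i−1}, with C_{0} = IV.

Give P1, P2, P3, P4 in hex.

P1 = 0xA3, P2 = 0x0A, P3 = 0xDE, P4 = 0x8E

P1: D(K, 0xC7) = 0x66; 0x66 ⊕ 0xC5 = 0xA3.
P2: D(K, 0x90) = 0xCD; 0xCD ⊕ 0xC7 = 0x0A.
P3: D(K, 0x97) = 0x4E; 0x4E ⊕ 0x90 = 0xDE.
P4: D(K, 0x39) = 0x19; 0x19 ⊕ 0x97 = 0x8E.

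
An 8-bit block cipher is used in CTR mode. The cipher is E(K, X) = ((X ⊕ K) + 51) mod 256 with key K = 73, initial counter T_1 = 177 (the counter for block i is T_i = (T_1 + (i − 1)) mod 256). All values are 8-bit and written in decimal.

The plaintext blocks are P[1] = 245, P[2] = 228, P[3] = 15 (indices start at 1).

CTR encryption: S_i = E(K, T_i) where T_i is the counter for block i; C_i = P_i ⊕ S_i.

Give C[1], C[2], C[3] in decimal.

C[1] = 222, C[2] = 202, C[3] = 34

C[1]: T = 177, S = E(K, T) = 43; 245 ⊕ 43 = 222.
C[2]: T = 178, S = E(K, T) = 46; 228 ⊕ 46 = 202.
C[3]: T = 179, S = E(K, T) = 45; 15 ⊕ 45 = 34.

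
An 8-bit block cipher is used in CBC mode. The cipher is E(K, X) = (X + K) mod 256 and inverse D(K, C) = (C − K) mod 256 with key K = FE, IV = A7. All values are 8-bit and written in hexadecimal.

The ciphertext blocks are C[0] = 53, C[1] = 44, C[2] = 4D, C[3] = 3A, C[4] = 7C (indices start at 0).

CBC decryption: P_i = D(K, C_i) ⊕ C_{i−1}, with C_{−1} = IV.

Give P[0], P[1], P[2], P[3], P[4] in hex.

P[0]: D(K, 53) = 55; 55 ⊕ A7 = F2.
P[1]: D(K, 44) = 46; 46 ⊕ 53 = 15.
P[2]: D(K, 4D) = 4F; 4F ⊕ 44 = 0B.
P[3]: D(K, 3A) = 3C; 3C ⊕ 4D = 71.
P[4]: D(K, 7C) = 7E; 7E ⊕ 3A = 44.

P[0] = F2, P[1] = 15, P[2] = 0B, P[3] = 71, P[4] = 44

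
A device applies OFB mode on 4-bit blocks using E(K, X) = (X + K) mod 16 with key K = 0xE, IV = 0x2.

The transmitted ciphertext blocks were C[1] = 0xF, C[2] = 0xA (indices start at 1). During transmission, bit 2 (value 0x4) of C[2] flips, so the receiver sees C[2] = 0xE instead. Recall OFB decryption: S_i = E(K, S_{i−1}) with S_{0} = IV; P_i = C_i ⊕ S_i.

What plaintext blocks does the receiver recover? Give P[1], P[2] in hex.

Only C[2] changed, to 0xE. In OFB, a change in C_i flips the same bit in P_i only; the keystream is unaffected. Decrypting the received ciphertext:
P[1]: S = E(K, 0x2) = 0x0; 0xF ⊕ 0x0 = 0xF.
P[2]: S = E(K, 0x0) = 0xE; 0xE ⊕ 0xE = 0x0.
Blocks that differ from the original plaintext: P[2].

P[1] = 0xF, P[2] = 0x0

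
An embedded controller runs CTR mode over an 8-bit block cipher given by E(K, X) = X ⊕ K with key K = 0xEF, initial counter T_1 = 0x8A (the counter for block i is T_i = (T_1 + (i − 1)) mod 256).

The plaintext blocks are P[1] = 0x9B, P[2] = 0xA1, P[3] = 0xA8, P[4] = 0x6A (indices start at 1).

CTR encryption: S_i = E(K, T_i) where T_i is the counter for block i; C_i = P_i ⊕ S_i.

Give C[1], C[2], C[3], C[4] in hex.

C[1] = 0xFE, C[2] = 0xC5, C[3] = 0xCB, C[4] = 0x08

C[1]: T = 0x8A, S = E(K, T) = 0x65; 0x9B ⊕ 0x65 = 0xFE.
C[2]: T = 0x8B, S = E(K, T) = 0x64; 0xA1 ⊕ 0x64 = 0xC5.
C[3]: T = 0x8C, S = E(K, T) = 0x63; 0xA8 ⊕ 0x63 = 0xCB.
C[4]: T = 0x8D, S = E(K, T) = 0x62; 0x6A ⊕ 0x62 = 0x08.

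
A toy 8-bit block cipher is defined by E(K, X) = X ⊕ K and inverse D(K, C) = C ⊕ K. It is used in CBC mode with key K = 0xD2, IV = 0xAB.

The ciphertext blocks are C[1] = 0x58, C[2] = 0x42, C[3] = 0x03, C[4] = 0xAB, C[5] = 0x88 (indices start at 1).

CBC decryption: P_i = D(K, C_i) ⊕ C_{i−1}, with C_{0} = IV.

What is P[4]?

P[4]: D(K, 0xAB) = 0x79; 0x79 ⊕ 0x03 = 0x7A.

P[4] = 0x7A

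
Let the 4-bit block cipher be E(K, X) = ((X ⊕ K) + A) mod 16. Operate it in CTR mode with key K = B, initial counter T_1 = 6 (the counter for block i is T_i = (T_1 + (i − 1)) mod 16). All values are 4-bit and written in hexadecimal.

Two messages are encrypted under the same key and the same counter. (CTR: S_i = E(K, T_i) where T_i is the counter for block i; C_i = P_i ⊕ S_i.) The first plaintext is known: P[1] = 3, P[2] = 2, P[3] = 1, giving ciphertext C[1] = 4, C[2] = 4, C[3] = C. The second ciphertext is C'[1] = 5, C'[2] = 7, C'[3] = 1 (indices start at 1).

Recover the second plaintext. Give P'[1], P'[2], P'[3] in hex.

In CTR with a reused counter, both messages share the same keystream S_i, so C_i ⊕ C'_i = P_i ⊕ P'_i and thus P'_i = P_i ⊕ C_i ⊕ C'_i.
P'[1]: 3 ⊕ 4 ⊕ 5 = 2.
P'[2]: 2 ⊕ 4 ⊕ 7 = 1.
P'[3]: 1 ⊕ C ⊕ 1 = C.

P'[1] = 2, P'[2] = 1, P'[3] = C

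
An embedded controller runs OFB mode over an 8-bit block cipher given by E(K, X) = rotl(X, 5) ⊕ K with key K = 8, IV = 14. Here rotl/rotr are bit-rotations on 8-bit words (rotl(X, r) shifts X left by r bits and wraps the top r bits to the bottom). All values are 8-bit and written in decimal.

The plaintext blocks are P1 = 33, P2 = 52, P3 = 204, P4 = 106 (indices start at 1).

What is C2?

OFB encryption: S_i = E(K, S_{i−1}) with S_{0} = IV; C_i = P_i ⊕ S_i.
C1: S = E(K, 14) = 201; 33 ⊕ 201 = 232.
C2: S = E(K, 201) = 49; 52 ⊕ 49 = 5.

C2 = 5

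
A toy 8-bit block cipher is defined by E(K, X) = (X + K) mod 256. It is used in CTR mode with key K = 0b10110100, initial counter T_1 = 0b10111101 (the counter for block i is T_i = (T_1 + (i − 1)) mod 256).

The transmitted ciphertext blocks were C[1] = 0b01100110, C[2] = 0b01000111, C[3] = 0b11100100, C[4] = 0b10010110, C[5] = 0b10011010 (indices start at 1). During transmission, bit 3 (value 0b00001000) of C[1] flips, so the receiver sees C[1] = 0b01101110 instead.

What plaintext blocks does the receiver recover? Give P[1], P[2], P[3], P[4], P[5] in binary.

CTR decryption: S_i = E(K, T_i) where T_i is the counter for block i; P_i = C_i ⊕ S_i.
Only C[1] changed, to 0b01101110. In CTR, a change in C_i flips the same bit in P_i only; the keystream is unaffected. Decrypting the received ciphertext:
P[1]: T = 0b10111101, S = E(K, T) = 0b01110001; 0b01101110 ⊕ 0b01110001 = 0b00011111.
P[2]: T = 0b10111110, S = E(K, T) = 0b01110010; 0b01000111 ⊕ 0b01110010 = 0b00110101.
P[3]: T = 0b10111111, S = E(K, T) = 0b01110011; 0b11100100 ⊕ 0b01110011 = 0b10010111.
P[4]: T = 0b11000000, S = E(K, T) = 0b01110100; 0b10010110 ⊕ 0b01110100 = 0b11100010.
P[5]: T = 0b11000001, S = E(K, T) = 0b01110101; 0b10011010 ⊕ 0b01110101 = 0b11101111.
Blocks that differ from the original plaintext: P[1].

P[1] = 0b00011111, P[2] = 0b00110101, P[3] = 0b10010111, P[4] = 0b11100010, P[5] = 0b11101111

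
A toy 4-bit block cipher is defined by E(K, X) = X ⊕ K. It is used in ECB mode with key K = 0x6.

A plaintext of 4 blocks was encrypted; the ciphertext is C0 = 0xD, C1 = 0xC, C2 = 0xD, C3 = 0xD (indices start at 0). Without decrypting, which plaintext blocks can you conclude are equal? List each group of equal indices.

P0 = P2 = P3

ECB encrypts each block independently with the same key, so equal ciphertext blocks imply equal plaintext blocks.
C0 = C2 = C3 = 0xD, so P0 = P2 = P3.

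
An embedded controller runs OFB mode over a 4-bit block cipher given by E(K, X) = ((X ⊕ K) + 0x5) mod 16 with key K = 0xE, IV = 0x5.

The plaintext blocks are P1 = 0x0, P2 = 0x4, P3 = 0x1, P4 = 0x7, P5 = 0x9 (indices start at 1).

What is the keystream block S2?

OFB encryption: S_i = E(K, S_{i−1}) with S_{0} = IV; C_i = P_i ⊕ S_i.
C1: S = E(K, 0x5) = 0x0; 0x0 ⊕ 0x0 = 0x0.
C2: S = E(K, 0x0) = 0x3; 0x4 ⊕ 0x3 = 0x7.
So S2 = 0x3.

0x3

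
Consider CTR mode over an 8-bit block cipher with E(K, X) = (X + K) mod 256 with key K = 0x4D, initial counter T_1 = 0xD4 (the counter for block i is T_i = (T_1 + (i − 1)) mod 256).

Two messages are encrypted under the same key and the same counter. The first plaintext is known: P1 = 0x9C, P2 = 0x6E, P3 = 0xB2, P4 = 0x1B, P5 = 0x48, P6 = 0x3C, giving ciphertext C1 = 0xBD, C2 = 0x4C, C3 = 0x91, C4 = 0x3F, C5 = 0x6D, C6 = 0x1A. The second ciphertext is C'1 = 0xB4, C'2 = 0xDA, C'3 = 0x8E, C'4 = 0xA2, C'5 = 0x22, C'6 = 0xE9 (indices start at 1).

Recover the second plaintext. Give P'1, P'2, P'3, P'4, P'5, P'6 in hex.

In CTR with a reused counter, both messages share the same keystream S_i, so C_i ⊕ C'_i = P_i ⊕ P'_i and thus P'_i = P_i ⊕ C_i ⊕ C'_i.
P'1: 0x9C ⊕ 0xBD ⊕ 0xB4 = 0x95.
P'2: 0x6E ⊕ 0x4C ⊕ 0xDA = 0xF8.
P'3: 0xB2 ⊕ 0x91 ⊕ 0x8E = 0xAD.
P'4: 0x1B ⊕ 0x3F ⊕ 0xA2 = 0x86.
P'5: 0x48 ⊕ 0x6D ⊕ 0x22 = 0x07.
P'6: 0x3C ⊕ 0x1A ⊕ 0xE9 = 0xCF.

P'1 = 0x95, P'2 = 0xF8, P'3 = 0xAD, P'4 = 0x86, P'5 = 0x07, P'6 = 0xCF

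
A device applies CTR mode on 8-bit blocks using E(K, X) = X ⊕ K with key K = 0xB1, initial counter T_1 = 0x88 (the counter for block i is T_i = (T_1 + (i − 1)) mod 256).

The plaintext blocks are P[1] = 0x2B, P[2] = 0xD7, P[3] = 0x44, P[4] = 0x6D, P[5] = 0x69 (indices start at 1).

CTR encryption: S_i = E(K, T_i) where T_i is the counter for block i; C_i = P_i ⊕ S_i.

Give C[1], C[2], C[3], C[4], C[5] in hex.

C[1]: T = 0x88, S = E(K, T) = 0x39; 0x2B ⊕ 0x39 = 0x12.
C[2]: T = 0x89, S = E(K, T) = 0x38; 0xD7 ⊕ 0x38 = 0xEF.
C[3]: T = 0x8A, S = E(K, T) = 0x3B; 0x44 ⊕ 0x3B = 0x7F.
C[4]: T = 0x8B, S = E(K, T) = 0x3A; 0x6D ⊕ 0x3A = 0x57.
C[5]: T = 0x8C, S = E(K, T) = 0x3D; 0x69 ⊕ 0x3D = 0x54.

C[1] = 0x12, C[2] = 0xEF, C[3] = 0x7F, C[4] = 0x57, C[5] = 0x54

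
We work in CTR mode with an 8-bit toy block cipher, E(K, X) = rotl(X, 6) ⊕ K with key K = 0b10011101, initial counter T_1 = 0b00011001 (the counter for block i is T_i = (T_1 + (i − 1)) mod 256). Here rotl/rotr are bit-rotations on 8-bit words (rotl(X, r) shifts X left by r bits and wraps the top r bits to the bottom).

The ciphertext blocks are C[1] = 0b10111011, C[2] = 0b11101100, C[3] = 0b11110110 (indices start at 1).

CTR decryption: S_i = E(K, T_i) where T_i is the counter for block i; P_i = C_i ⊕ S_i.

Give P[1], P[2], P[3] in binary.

P[1] = 0b01100000, P[2] = 0b11110111, P[3] = 0b10101101

P[1]: T = 0b00011001, S = E(K, T) = 0b11011011; 0b10111011 ⊕ 0b11011011 = 0b01100000.
P[2]: T = 0b00011010, S = E(K, T) = 0b00011011; 0b11101100 ⊕ 0b00011011 = 0b11110111.
P[3]: T = 0b00011011, S = E(K, T) = 0b01011011; 0b11110110 ⊕ 0b01011011 = 0b10101101.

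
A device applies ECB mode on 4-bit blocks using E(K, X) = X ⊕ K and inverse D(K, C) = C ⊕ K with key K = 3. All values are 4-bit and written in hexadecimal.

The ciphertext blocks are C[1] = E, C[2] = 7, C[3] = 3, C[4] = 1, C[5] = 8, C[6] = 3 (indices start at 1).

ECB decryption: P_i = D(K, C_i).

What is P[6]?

P[6]: D(K, 3) = 0.

P[6] = 0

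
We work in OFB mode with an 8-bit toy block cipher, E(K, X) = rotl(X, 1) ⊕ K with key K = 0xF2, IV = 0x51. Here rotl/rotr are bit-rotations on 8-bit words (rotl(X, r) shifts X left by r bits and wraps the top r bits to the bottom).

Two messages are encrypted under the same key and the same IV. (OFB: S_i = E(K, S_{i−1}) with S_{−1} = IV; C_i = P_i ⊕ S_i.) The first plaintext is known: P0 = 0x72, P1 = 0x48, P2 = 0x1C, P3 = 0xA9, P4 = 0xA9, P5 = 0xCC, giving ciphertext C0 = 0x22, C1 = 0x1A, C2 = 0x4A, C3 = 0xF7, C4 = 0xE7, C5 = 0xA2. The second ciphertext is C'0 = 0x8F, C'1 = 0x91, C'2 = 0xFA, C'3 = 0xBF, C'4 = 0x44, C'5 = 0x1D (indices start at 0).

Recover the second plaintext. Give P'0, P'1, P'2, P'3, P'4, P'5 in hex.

In OFB with a reused IV, both messages share the same keystream S_i, so C_i ⊕ C'_i = P_i ⊕ P'_i and thus P'_i = P_i ⊕ C_i ⊕ C'_i.
P'0: 0x72 ⊕ 0x22 ⊕ 0x8F = 0xDF.
P'1: 0x48 ⊕ 0x1A ⊕ 0x91 = 0xC3.
P'2: 0x1C ⊕ 0x4A ⊕ 0xFA = 0xAC.
P'3: 0xA9 ⊕ 0xF7 ⊕ 0xBF = 0xE1.
P'4: 0xA9 ⊕ 0xE7 ⊕ 0x44 = 0x0A.
P'5: 0xCC ⊕ 0xA2 ⊕ 0x1D = 0x73.

P'0 = 0xDF, P'1 = 0xC3, P'2 = 0xAC, P'3 = 0xE1, P'4 = 0x0A, P'5 = 0x73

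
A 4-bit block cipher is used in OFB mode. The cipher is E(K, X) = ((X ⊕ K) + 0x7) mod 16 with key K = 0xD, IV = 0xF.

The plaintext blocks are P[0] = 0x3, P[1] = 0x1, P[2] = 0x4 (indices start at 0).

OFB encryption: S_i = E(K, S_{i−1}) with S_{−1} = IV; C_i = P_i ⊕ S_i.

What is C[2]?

C[0]: S = E(K, 0xF) = 0x9; 0x3 ⊕ 0x9 = 0xA.
C[1]: S = E(K, 0x9) = 0xB; 0x1 ⊕ 0xB = 0xA.
C[2]: S = E(K, 0xB) = 0xD; 0x4 ⊕ 0xD = 0x9.

C[2] = 0x9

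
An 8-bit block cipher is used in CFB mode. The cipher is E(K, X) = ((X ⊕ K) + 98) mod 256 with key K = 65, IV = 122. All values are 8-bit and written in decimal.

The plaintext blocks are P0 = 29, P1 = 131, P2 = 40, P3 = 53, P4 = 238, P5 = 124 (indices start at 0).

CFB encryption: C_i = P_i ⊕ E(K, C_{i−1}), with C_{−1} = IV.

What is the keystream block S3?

C0: E(K, 122) = 157; 29 ⊕ 157 = 128.
C1: E(K, 128) = 35; 131 ⊕ 35 = 160.
C2: E(K, 160) = 67; 40 ⊕ 67 = 107.
C3: E(K, 107) = 140; 53 ⊕ 140 = 185.
So S3 = 140.

140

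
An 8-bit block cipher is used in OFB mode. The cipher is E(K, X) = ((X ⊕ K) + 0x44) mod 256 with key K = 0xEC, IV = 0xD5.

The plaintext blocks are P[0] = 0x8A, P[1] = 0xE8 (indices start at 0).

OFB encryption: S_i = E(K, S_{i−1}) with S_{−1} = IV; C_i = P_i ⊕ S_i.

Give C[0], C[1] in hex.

C[0]: S = E(K, 0xD5) = 0x7D; 0x8A ⊕ 0x7D = 0xF7.
C[1]: S = E(K, 0x7D) = 0xD5; 0xE8 ⊕ 0xD5 = 0x3D.

C[0] = 0xF7, C[1] = 0x3D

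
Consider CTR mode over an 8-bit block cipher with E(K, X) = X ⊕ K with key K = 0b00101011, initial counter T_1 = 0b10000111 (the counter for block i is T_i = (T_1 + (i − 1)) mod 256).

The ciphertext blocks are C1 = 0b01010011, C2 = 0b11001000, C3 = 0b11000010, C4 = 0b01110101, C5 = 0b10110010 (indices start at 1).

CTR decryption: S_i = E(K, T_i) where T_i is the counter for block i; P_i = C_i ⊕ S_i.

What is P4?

P4 = 0b11010100

P4: T = 0b10001010, S = E(K, T) = 0b10100001; 0b01110101 ⊕ 0b10100001 = 0b11010100.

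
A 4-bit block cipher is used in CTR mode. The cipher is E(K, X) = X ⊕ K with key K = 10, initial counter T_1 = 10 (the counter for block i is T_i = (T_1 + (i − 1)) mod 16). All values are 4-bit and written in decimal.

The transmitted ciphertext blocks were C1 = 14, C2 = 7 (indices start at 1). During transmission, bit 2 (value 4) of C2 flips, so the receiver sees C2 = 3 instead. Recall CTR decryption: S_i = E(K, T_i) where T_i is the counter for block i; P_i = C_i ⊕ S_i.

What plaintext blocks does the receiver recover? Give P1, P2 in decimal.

P1 = 14, P2 = 2

Only C2 changed, to 3. In CTR, a change in C_i flips the same bit in P_i only; the keystream is unaffected. Decrypting the received ciphertext:
P1: T = 10, S = E(K, T) = 0; 14 ⊕ 0 = 14.
P2: T = 11, S = E(K, T) = 1; 3 ⊕ 1 = 2.
Blocks that differ from the original plaintext: P2.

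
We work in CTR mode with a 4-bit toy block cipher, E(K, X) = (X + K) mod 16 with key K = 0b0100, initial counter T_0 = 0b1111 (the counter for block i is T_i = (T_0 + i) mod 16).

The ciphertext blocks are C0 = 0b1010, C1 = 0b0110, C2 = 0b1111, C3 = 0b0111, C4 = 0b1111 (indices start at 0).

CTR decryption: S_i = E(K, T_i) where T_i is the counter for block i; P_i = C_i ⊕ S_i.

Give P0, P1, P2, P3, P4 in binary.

P0: T = 0b1111, S = E(K, T) = 0b0011; 0b1010 ⊕ 0b0011 = 0b1001.
P1: T = 0b0000, S = E(K, T) = 0b0100; 0b0110 ⊕ 0b0100 = 0b0010.
P2: T = 0b0001, S = E(K, T) = 0b0101; 0b1111 ⊕ 0b0101 = 0b1010.
P3: T = 0b0010, S = E(K, T) = 0b0110; 0b0111 ⊕ 0b0110 = 0b0001.
P4: T = 0b0011, S = E(K, T) = 0b0111; 0b1111 ⊕ 0b0111 = 0b1000.

P0 = 0b1001, P1 = 0b0010, P2 = 0b1010, P3 = 0b0001, P4 = 0b1000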